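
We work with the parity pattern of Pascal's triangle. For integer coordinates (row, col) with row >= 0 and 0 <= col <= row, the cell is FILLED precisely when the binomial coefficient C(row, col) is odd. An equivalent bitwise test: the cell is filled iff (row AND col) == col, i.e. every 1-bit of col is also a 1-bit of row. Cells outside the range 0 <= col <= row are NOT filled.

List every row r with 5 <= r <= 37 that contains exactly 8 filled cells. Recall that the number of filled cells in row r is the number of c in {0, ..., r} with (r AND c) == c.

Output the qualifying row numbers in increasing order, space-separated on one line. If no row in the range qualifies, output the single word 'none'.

Answer: 7 11 13 14 19 21 22 25 26 28 35 37

Derivation:
Row r has 2^popcount(r) filled cells, so we need popcount(r) = log2(8) = 3.
Scan r = 5..37 and keep those with exactly 3 one-bits:
r=5=101 popcount=2 -> skip
r=6=110 popcount=2 -> skip
r=7=111 popcount=3 -> KEEP
r=8=1000 popcount=1 -> skip
r=9=1001 popcount=2 -> skip
r=10=1010 popcount=2 -> skip
r=11=1011 popcount=3 -> KEEP
r=12=1100 popcount=2 -> skip
r=13=1101 popcount=3 -> KEEP
r=14=1110 popcount=3 -> KEEP
r=15=1111 popcount=4 -> skip
r=16=10000 popcount=1 -> skip
r=17=10001 popcount=2 -> skip
r=18=10010 popcount=2 -> skip
r=19=10011 popcount=3 -> KEEP
r=20=10100 popcount=2 -> skip
r=21=10101 popcount=3 -> KEEP
r=22=10110 popcount=3 -> KEEP
r=23=10111 popcount=4 -> skip
r=24=11000 popcount=2 -> skip
r=25=11001 popcount=3 -> KEEP
r=26=11010 popcount=3 -> KEEP
r=27=11011 popcount=4 -> skip
r=28=11100 popcount=3 -> KEEP
r=29=11101 popcount=4 -> skip
r=30=11110 popcount=4 -> skip
r=31=11111 popcount=5 -> skip
r=32=100000 popcount=1 -> skip
r=33=100001 popcount=2 -> skip
r=34=100010 popcount=2 -> skip
r=35=100011 popcount=3 -> KEEP
r=36=100100 popcount=2 -> skip
r=37=100101 popcount=3 -> KEEP
Kept rows: 7 11 13 14 19 21 22 25 26 28 35 37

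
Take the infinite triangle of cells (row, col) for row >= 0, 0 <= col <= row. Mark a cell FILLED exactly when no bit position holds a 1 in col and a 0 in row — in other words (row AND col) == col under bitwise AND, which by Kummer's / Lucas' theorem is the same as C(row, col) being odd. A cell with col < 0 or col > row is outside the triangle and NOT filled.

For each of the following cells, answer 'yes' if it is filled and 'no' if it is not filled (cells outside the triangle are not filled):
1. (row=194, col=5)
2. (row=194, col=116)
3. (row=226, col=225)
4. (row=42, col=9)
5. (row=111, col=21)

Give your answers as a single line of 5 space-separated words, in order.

(194,5): row=0b11000010, col=0b101, row AND col = 0b0 = 0; 0 != 5 -> empty
(194,116): row=0b11000010, col=0b1110100, row AND col = 0b1000000 = 64; 64 != 116 -> empty
(226,225): row=0b11100010, col=0b11100001, row AND col = 0b11100000 = 224; 224 != 225 -> empty
(42,9): row=0b101010, col=0b1001, row AND col = 0b1000 = 8; 8 != 9 -> empty
(111,21): row=0b1101111, col=0b10101, row AND col = 0b101 = 5; 5 != 21 -> empty

Answer: no no no no no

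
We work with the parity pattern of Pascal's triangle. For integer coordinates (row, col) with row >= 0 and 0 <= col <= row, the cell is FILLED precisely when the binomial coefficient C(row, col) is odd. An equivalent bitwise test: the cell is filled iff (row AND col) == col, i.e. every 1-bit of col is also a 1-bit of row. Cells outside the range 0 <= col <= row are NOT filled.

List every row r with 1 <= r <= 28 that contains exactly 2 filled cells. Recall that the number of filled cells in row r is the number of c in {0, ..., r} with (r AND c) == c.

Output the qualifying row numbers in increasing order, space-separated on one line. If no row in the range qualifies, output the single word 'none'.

Row r has 2^popcount(r) filled cells, so we need popcount(r) = log2(2) = 1.
Scan r = 1..28 and keep those with exactly 1 one-bits:
r=1=1 popcount=1 -> KEEP
r=2=10 popcount=1 -> KEEP
r=3=11 popcount=2 -> skip
r=4=100 popcount=1 -> KEEP
r=5=101 popcount=2 -> skip
r=6=110 popcount=2 -> skip
r=7=111 popcount=3 -> skip
r=8=1000 popcount=1 -> KEEP
r=9=1001 popcount=2 -> skip
r=10=1010 popcount=2 -> skip
r=11=1011 popcount=3 -> skip
r=12=1100 popcount=2 -> skip
r=13=1101 popcount=3 -> skip
r=14=1110 popcount=3 -> skip
r=15=1111 popcount=4 -> skip
r=16=10000 popcount=1 -> KEEP
r=17=10001 popcount=2 -> skip
r=18=10010 popcount=2 -> skip
r=19=10011 popcount=3 -> skip
r=20=10100 popcount=2 -> skip
r=21=10101 popcount=3 -> skip
r=22=10110 popcount=3 -> skip
r=23=10111 popcount=4 -> skip
r=24=11000 popcount=2 -> skip
r=25=11001 popcount=3 -> skip
r=26=11010 popcount=3 -> skip
r=27=11011 popcount=4 -> skip
r=28=11100 popcount=3 -> skip
Kept rows: 1 2 4 8 16

Answer: 1 2 4 8 16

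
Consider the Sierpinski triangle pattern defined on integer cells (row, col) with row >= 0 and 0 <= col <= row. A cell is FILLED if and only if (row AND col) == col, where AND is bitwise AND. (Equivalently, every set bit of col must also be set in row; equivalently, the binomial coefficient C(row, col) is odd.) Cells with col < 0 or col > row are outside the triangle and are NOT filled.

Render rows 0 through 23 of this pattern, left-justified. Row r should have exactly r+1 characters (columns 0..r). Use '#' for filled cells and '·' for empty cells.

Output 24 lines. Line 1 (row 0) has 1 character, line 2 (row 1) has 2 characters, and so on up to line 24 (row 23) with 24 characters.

r0=0: #
r1=1: ##
r2=10: #·#
r3=11: ####
r4=100: #···#
r5=101: ##··##
r6=110: #·#·#·#
r7=111: ########
r8=1000: #·······#
r9=1001: ##······##
r10=1010: #·#·····#·#
r11=1011: ####····####
r12=1100: #···#···#···#
r13=1101: ##··##··##··##
r14=1110: #·#·#·#·#·#·#·#
r15=1111: ################
r16=10000: #···············#
r17=10001: ##··············##
r18=10010: #·#·············#·#
r19=10011: ####············####
r20=10100: #···#···········#···#
r21=10101: ##··##··········##··##
r22=10110: #·#·#·#·········#·#·#·#
r23=10111: ########········########

Answer: #
##
#·#
####
#···#
##··##
#·#·#·#
########
#·······#
##······##
#·#·····#·#
####····####
#···#···#···#
##··##··##··##
#·#·#·#·#·#·#·#
################
#···············#
##··············##
#·#·············#·#
####············####
#···#···········#···#
##··##··········##··##
#·#·#·#·········#·#·#·#
########········########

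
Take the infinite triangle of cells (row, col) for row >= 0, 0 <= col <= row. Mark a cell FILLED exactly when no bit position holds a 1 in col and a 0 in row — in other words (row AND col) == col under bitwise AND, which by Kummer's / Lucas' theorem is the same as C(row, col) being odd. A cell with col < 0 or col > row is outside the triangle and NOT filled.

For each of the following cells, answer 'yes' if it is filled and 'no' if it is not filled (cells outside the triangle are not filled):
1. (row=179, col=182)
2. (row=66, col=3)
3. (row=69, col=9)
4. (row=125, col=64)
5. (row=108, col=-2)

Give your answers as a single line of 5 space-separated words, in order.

(179,182): col outside [0, 179] -> not filled
(66,3): row=0b1000010, col=0b11, row AND col = 0b10 = 2; 2 != 3 -> empty
(69,9): row=0b1000101, col=0b1001, row AND col = 0b1 = 1; 1 != 9 -> empty
(125,64): row=0b1111101, col=0b1000000, row AND col = 0b1000000 = 64; 64 == 64 -> filled
(108,-2): col outside [0, 108] -> not filled

Answer: no no no yes no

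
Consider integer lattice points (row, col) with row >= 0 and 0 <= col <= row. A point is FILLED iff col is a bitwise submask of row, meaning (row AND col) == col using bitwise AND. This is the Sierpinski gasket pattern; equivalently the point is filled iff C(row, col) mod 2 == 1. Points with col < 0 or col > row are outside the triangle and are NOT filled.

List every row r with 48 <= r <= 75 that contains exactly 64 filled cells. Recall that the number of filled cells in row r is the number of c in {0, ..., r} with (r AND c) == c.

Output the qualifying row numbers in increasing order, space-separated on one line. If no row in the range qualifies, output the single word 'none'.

Answer: 63

Derivation:
Row r has 2^popcount(r) filled cells, so we need popcount(r) = log2(64) = 6.
Scan r = 48..75 and keep those with exactly 6 one-bits:
r=48=110000 popcount=2 -> skip
r=49=110001 popcount=3 -> skip
r=50=110010 popcount=3 -> skip
r=51=110011 popcount=4 -> skip
r=52=110100 popcount=3 -> skip
r=53=110101 popcount=4 -> skip
r=54=110110 popcount=4 -> skip
r=55=110111 popcount=5 -> skip
r=56=111000 popcount=3 -> skip
r=57=111001 popcount=4 -> skip
r=58=111010 popcount=4 -> skip
r=59=111011 popcount=5 -> skip
r=60=111100 popcount=4 -> skip
r=61=111101 popcount=5 -> skip
r=62=111110 popcount=5 -> skip
r=63=111111 popcount=6 -> KEEP
r=64=1000000 popcount=1 -> skip
r=65=1000001 popcount=2 -> skip
r=66=1000010 popcount=2 -> skip
r=67=1000011 popcount=3 -> skip
r=68=1000100 popcount=2 -> skip
r=69=1000101 popcount=3 -> skip
r=70=1000110 popcount=3 -> skip
r=71=1000111 popcount=4 -> skip
r=72=1001000 popcount=2 -> skip
r=73=1001001 popcount=3 -> skip
r=74=1001010 popcount=3 -> skip
r=75=1001011 popcount=4 -> skip
Kept rows: 63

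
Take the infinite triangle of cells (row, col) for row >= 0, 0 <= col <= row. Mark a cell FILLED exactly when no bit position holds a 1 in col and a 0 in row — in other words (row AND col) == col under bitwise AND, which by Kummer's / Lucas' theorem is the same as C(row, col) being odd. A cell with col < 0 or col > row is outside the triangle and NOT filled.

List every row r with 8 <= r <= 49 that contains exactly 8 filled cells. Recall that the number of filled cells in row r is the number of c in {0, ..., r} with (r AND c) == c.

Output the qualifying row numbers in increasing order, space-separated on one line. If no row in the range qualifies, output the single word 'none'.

Answer: 11 13 14 19 21 22 25 26 28 35 37 38 41 42 44 49

Derivation:
Row r has 2^popcount(r) filled cells, so we need popcount(r) = log2(8) = 3.
Scan r = 8..49 and keep those with exactly 3 one-bits:
r=8=1000 popcount=1 -> skip
r=9=1001 popcount=2 -> skip
r=10=1010 popcount=2 -> skip
r=11=1011 popcount=3 -> KEEP
r=12=1100 popcount=2 -> skip
r=13=1101 popcount=3 -> KEEP
r=14=1110 popcount=3 -> KEEP
r=15=1111 popcount=4 -> skip
r=16=10000 popcount=1 -> skip
r=17=10001 popcount=2 -> skip
r=18=10010 popcount=2 -> skip
r=19=10011 popcount=3 -> KEEP
r=20=10100 popcount=2 -> skip
r=21=10101 popcount=3 -> KEEP
r=22=10110 popcount=3 -> KEEP
r=23=10111 popcount=4 -> skip
r=24=11000 popcount=2 -> skip
r=25=11001 popcount=3 -> KEEP
r=26=11010 popcount=3 -> KEEP
r=27=11011 popcount=4 -> skip
r=28=11100 popcount=3 -> KEEP
r=29=11101 popcount=4 -> skip
r=30=11110 popcount=4 -> skip
r=31=11111 popcount=5 -> skip
r=32=100000 popcount=1 -> skip
r=33=100001 popcount=2 -> skip
r=34=100010 popcount=2 -> skip
r=35=100011 popcount=3 -> KEEP
r=36=100100 popcount=2 -> skip
r=37=100101 popcount=3 -> KEEP
r=38=100110 popcount=3 -> KEEP
r=39=100111 popcount=4 -> skip
r=40=101000 popcount=2 -> skip
r=41=101001 popcount=3 -> KEEP
r=42=101010 popcount=3 -> KEEP
r=43=101011 popcount=4 -> skip
r=44=101100 popcount=3 -> KEEP
r=45=101101 popcount=4 -> skip
r=46=101110 popcount=4 -> skip
r=47=101111 popcount=5 -> skip
r=48=110000 popcount=2 -> skip
r=49=110001 popcount=3 -> KEEP
Kept rows: 11 13 14 19 21 22 25 26 28 35 37 38 41 42 44 49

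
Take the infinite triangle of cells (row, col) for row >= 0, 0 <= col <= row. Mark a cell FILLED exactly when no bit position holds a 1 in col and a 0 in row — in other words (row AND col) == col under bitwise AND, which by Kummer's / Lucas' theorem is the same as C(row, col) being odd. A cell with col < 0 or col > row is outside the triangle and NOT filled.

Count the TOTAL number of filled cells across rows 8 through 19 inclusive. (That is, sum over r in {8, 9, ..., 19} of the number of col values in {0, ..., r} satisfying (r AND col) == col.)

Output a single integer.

r8=1000 pc1: +2 =2
r9=1001 pc2: +4 =6
r10=1010 pc2: +4 =10
r11=1011 pc3: +8 =18
r12=1100 pc2: +4 =22
r13=1101 pc3: +8 =30
r14=1110 pc3: +8 =38
r15=1111 pc4: +16 =54
r16=10000 pc1: +2 =56
r17=10001 pc2: +4 =60
r18=10010 pc2: +4 =64
r19=10011 pc3: +8 =72

Answer: 72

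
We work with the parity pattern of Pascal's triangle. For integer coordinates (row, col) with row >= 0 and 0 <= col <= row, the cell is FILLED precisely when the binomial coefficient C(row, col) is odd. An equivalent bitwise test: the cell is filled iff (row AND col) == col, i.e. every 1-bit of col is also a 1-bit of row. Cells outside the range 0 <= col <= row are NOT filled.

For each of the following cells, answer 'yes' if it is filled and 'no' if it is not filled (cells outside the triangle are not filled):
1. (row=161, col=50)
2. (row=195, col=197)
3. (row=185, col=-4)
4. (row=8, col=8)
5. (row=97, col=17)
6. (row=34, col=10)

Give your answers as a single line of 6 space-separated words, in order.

(161,50): row=0b10100001, col=0b110010, row AND col = 0b100000 = 32; 32 != 50 -> empty
(195,197): col outside [0, 195] -> not filled
(185,-4): col outside [0, 185] -> not filled
(8,8): row=0b1000, col=0b1000, row AND col = 0b1000 = 8; 8 == 8 -> filled
(97,17): row=0b1100001, col=0b10001, row AND col = 0b1 = 1; 1 != 17 -> empty
(34,10): row=0b100010, col=0b1010, row AND col = 0b10 = 2; 2 != 10 -> empty

Answer: no no no yes no no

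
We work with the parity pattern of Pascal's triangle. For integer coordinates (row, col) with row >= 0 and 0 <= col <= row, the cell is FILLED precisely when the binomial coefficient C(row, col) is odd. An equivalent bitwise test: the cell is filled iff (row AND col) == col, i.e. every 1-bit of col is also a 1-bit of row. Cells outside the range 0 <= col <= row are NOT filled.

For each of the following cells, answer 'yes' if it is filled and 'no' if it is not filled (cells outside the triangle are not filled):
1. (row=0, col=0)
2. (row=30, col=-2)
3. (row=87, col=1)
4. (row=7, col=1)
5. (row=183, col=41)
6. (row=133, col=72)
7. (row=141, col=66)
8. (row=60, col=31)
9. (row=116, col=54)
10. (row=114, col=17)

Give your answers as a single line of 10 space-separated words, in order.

Answer: yes no yes yes no no no no no no

Derivation:
(0,0): row=0b0, col=0b0, row AND col = 0b0 = 0; 0 == 0 -> filled
(30,-2): col outside [0, 30] -> not filled
(87,1): row=0b1010111, col=0b1, row AND col = 0b1 = 1; 1 == 1 -> filled
(7,1): row=0b111, col=0b1, row AND col = 0b1 = 1; 1 == 1 -> filled
(183,41): row=0b10110111, col=0b101001, row AND col = 0b100001 = 33; 33 != 41 -> empty
(133,72): row=0b10000101, col=0b1001000, row AND col = 0b0 = 0; 0 != 72 -> empty
(141,66): row=0b10001101, col=0b1000010, row AND col = 0b0 = 0; 0 != 66 -> empty
(60,31): row=0b111100, col=0b11111, row AND col = 0b11100 = 28; 28 != 31 -> empty
(116,54): row=0b1110100, col=0b110110, row AND col = 0b110100 = 52; 52 != 54 -> empty
(114,17): row=0b1110010, col=0b10001, row AND col = 0b10000 = 16; 16 != 17 -> empty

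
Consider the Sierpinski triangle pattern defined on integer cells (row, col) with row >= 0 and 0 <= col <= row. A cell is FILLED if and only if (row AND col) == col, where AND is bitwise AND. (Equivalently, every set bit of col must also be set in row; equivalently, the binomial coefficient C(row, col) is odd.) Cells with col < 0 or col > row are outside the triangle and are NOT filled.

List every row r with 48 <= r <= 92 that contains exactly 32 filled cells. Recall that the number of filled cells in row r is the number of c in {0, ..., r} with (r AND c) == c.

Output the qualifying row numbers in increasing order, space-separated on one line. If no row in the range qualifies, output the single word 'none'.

Row r has 2^popcount(r) filled cells, so we need popcount(r) = log2(32) = 5.
Scan r = 48..92 and keep those with exactly 5 one-bits:
r=48=110000 popcount=2 -> skip
r=49=110001 popcount=3 -> skip
r=50=110010 popcount=3 -> skip
r=51=110011 popcount=4 -> skip
r=52=110100 popcount=3 -> skip
r=53=110101 popcount=4 -> skip
r=54=110110 popcount=4 -> skip
r=55=110111 popcount=5 -> KEEP
r=56=111000 popcount=3 -> skip
r=57=111001 popcount=4 -> skip
r=58=111010 popcount=4 -> skip
r=59=111011 popcount=5 -> KEEP
r=60=111100 popcount=4 -> skip
r=61=111101 popcount=5 -> KEEP
r=62=111110 popcount=5 -> KEEP
r=63=111111 popcount=6 -> skip
r=64=1000000 popcount=1 -> skip
r=65=1000001 popcount=2 -> skip
r=66=1000010 popcount=2 -> skip
r=67=1000011 popcount=3 -> skip
r=68=1000100 popcount=2 -> skip
r=69=1000101 popcount=3 -> skip
r=70=1000110 popcount=3 -> skip
r=71=1000111 popcount=4 -> skip
r=72=1001000 popcount=2 -> skip
r=73=1001001 popcount=3 -> skip
r=74=1001010 popcount=3 -> skip
r=75=1001011 popcount=4 -> skip
r=76=1001100 popcount=3 -> skip
r=77=1001101 popcount=4 -> skip
r=78=1001110 popcount=4 -> skip
r=79=1001111 popcount=5 -> KEEP
r=80=1010000 popcount=2 -> skip
r=81=1010001 popcount=3 -> skip
r=82=1010010 popcount=3 -> skip
r=83=1010011 popcount=4 -> skip
r=84=1010100 popcount=3 -> skip
r=85=1010101 popcount=4 -> skip
r=86=1010110 popcount=4 -> skip
r=87=1010111 popcount=5 -> KEEP
r=88=1011000 popcount=3 -> skip
r=89=1011001 popcount=4 -> skip
r=90=1011010 popcount=4 -> skip
r=91=1011011 popcount=5 -> KEEP
r=92=1011100 popcount=4 -> skip
Kept rows: 55 59 61 62 79 87 91

Answer: 55 59 61 62 79 87 91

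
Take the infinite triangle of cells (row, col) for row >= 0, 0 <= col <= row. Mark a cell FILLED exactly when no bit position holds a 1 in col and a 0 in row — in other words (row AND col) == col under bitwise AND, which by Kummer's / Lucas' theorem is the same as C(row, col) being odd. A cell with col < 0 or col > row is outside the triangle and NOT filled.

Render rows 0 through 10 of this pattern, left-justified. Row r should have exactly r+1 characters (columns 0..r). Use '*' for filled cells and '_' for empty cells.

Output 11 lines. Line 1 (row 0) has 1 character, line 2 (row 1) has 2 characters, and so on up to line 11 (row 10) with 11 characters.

Answer: *
**
*_*
****
*___*
**__**
*_*_*_*
********
*_______*
**______**
*_*_____*_*

Derivation:
r0=0: *
r1=1: **
r2=10: *_*
r3=11: ****
r4=100: *___*
r5=101: **__**
r6=110: *_*_*_*
r7=111: ********
r8=1000: *_______*
r9=1001: **______**
r10=1010: *_*_____*_*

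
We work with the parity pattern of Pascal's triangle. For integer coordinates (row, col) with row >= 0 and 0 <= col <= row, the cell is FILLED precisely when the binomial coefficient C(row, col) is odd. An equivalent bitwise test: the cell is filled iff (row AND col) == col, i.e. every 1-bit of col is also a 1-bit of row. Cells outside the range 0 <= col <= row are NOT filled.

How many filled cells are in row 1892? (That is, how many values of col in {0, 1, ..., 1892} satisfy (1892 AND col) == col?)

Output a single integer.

1892 in binary = 11101100100
popcount(1892) = number of 1-bits in 11101100100 = 6
A col c satisfies (1892 AND c) == c iff every set bit of c is also set in 1892; each of the 6 set bits of 1892 can independently be on or off in c.
count = 2^6 = 64

Answer: 64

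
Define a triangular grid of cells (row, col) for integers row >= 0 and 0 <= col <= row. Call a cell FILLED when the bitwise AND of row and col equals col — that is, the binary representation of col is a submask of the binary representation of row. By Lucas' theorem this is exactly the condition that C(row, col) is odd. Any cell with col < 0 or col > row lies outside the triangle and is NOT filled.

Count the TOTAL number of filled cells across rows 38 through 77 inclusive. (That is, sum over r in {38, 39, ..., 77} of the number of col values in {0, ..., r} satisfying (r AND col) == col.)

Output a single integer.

Answer: 570

Derivation:
r38=100110 pc3: +8 =8
r39=100111 pc4: +16 =24
r40=101000 pc2: +4 =28
r41=101001 pc3: +8 =36
r42=101010 pc3: +8 =44
r43=101011 pc4: +16 =60
r44=101100 pc3: +8 =68
r45=101101 pc4: +16 =84
r46=101110 pc4: +16 =100
r47=101111 pc5: +32 =132
r48=110000 pc2: +4 =136
r49=110001 pc3: +8 =144
r50=110010 pc3: +8 =152
r51=110011 pc4: +16 =168
r52=110100 pc3: +8 =176
r53=110101 pc4: +16 =192
r54=110110 pc4: +16 =208
r55=110111 pc5: +32 =240
r56=111000 pc3: +8 =248
r57=111001 pc4: +16 =264
r58=111010 pc4: +16 =280
r59=111011 pc5: +32 =312
r60=111100 pc4: +16 =328
r61=111101 pc5: +32 =360
r62=111110 pc5: +32 =392
r63=111111 pc6: +64 =456
r64=1000000 pc1: +2 =458
r65=1000001 pc2: +4 =462
r66=1000010 pc2: +4 =466
r67=1000011 pc3: +8 =474
r68=1000100 pc2: +4 =478
r69=1000101 pc3: +8 =486
r70=1000110 pc3: +8 =494
r71=1000111 pc4: +16 =510
r72=1001000 pc2: +4 =514
r73=1001001 pc3: +8 =522
r74=1001010 pc3: +8 =530
r75=1001011 pc4: +16 =546
r76=1001100 pc3: +8 =554
r77=1001101 pc4: +16 =570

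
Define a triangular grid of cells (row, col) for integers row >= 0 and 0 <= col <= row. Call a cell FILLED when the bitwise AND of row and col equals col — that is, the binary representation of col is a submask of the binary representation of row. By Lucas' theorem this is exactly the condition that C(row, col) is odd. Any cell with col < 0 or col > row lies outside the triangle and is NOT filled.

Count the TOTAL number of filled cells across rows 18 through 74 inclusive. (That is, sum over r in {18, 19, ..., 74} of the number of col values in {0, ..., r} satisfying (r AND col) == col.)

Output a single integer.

Answer: 716

Derivation:
r18=10010 pc2: +4 =4
r19=10011 pc3: +8 =12
r20=10100 pc2: +4 =16
r21=10101 pc3: +8 =24
r22=10110 pc3: +8 =32
r23=10111 pc4: +16 =48
r24=11000 pc2: +4 =52
r25=11001 pc3: +8 =60
r26=11010 pc3: +8 =68
r27=11011 pc4: +16 =84
r28=11100 pc3: +8 =92
r29=11101 pc4: +16 =108
r30=11110 pc4: +16 =124
r31=11111 pc5: +32 =156
r32=100000 pc1: +2 =158
r33=100001 pc2: +4 =162
r34=100010 pc2: +4 =166
r35=100011 pc3: +8 =174
r36=100100 pc2: +4 =178
r37=100101 pc3: +8 =186
r38=100110 pc3: +8 =194
r39=100111 pc4: +16 =210
r40=101000 pc2: +4 =214
r41=101001 pc3: +8 =222
r42=101010 pc3: +8 =230
r43=101011 pc4: +16 =246
r44=101100 pc3: +8 =254
r45=101101 pc4: +16 =270
r46=101110 pc4: +16 =286
r47=101111 pc5: +32 =318
r48=110000 pc2: +4 =322
r49=110001 pc3: +8 =330
r50=110010 pc3: +8 =338
r51=110011 pc4: +16 =354
r52=110100 pc3: +8 =362
r53=110101 pc4: +16 =378
r54=110110 pc4: +16 =394
r55=110111 pc5: +32 =426
r56=111000 pc3: +8 =434
r57=111001 pc4: +16 =450
r58=111010 pc4: +16 =466
r59=111011 pc5: +32 =498
r60=111100 pc4: +16 =514
r61=111101 pc5: +32 =546
r62=111110 pc5: +32 =578
r63=111111 pc6: +64 =642
r64=1000000 pc1: +2 =644
r65=1000001 pc2: +4 =648
r66=1000010 pc2: +4 =652
r67=1000011 pc3: +8 =660
r68=1000100 pc2: +4 =664
r69=1000101 pc3: +8 =672
r70=1000110 pc3: +8 =680
r71=1000111 pc4: +16 =696
r72=1001000 pc2: +4 =700
r73=1001001 pc3: +8 =708
r74=1001010 pc3: +8 =716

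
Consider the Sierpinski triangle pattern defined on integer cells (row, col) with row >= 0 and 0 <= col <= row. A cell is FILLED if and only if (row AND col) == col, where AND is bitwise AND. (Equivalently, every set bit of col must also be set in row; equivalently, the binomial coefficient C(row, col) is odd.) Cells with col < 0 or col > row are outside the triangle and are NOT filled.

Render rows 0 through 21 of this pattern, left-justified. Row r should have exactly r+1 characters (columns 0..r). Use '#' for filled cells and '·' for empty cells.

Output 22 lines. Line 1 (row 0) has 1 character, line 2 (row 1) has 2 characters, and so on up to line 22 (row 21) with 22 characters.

Answer: #
##
#·#
####
#···#
##··##
#·#·#·#
########
#·······#
##······##
#·#·····#·#
####····####
#···#···#···#
##··##··##··##
#·#·#·#·#·#·#·#
################
#···············#
##··············##
#·#·············#·#
####············####
#···#···········#···#
##··##··········##··##

Derivation:
r0=0: #
r1=1: ##
r2=10: #·#
r3=11: ####
r4=100: #···#
r5=101: ##··##
r6=110: #·#·#·#
r7=111: ########
r8=1000: #·······#
r9=1001: ##······##
r10=1010: #·#·····#·#
r11=1011: ####····####
r12=1100: #···#···#···#
r13=1101: ##··##··##··##
r14=1110: #·#·#·#·#·#·#·#
r15=1111: ################
r16=10000: #···············#
r17=10001: ##··············##
r18=10010: #·#·············#·#
r19=10011: ####············####
r20=10100: #···#···········#···#
r21=10101: ##··##··········##··##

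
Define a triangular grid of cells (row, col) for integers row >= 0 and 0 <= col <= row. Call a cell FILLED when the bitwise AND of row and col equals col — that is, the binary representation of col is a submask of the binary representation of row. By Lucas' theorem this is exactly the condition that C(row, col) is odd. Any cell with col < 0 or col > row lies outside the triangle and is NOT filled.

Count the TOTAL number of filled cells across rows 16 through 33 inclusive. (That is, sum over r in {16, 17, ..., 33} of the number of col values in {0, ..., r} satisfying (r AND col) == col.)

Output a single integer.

r16=10000 pc1: +2 =2
r17=10001 pc2: +4 =6
r18=10010 pc2: +4 =10
r19=10011 pc3: +8 =18
r20=10100 pc2: +4 =22
r21=10101 pc3: +8 =30
r22=10110 pc3: +8 =38
r23=10111 pc4: +16 =54
r24=11000 pc2: +4 =58
r25=11001 pc3: +8 =66
r26=11010 pc3: +8 =74
r27=11011 pc4: +16 =90
r28=11100 pc3: +8 =98
r29=11101 pc4: +16 =114
r30=11110 pc4: +16 =130
r31=11111 pc5: +32 =162
r32=100000 pc1: +2 =164
r33=100001 pc2: +4 =168

Answer: 168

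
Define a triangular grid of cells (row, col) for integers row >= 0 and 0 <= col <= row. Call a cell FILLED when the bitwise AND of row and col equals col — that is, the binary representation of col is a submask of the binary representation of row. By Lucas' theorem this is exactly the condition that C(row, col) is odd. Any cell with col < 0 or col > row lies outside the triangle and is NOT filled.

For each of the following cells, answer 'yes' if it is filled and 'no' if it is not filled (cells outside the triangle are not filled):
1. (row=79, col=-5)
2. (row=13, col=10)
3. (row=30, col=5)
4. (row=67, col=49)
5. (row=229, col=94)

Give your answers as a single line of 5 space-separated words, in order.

(79,-5): col outside [0, 79] -> not filled
(13,10): row=0b1101, col=0b1010, row AND col = 0b1000 = 8; 8 != 10 -> empty
(30,5): row=0b11110, col=0b101, row AND col = 0b100 = 4; 4 != 5 -> empty
(67,49): row=0b1000011, col=0b110001, row AND col = 0b1 = 1; 1 != 49 -> empty
(229,94): row=0b11100101, col=0b1011110, row AND col = 0b1000100 = 68; 68 != 94 -> empty

Answer: no no no no no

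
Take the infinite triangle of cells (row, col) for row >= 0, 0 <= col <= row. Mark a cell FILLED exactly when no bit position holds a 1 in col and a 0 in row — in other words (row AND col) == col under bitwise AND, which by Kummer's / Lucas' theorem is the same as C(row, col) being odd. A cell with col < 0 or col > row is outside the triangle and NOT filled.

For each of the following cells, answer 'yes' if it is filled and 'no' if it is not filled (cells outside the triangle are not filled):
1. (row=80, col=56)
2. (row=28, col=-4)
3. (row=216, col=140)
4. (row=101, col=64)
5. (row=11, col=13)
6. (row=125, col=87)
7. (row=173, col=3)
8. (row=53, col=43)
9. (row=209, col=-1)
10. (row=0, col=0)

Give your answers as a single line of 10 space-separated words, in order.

Answer: no no no yes no no no no no yes

Derivation:
(80,56): row=0b1010000, col=0b111000, row AND col = 0b10000 = 16; 16 != 56 -> empty
(28,-4): col outside [0, 28] -> not filled
(216,140): row=0b11011000, col=0b10001100, row AND col = 0b10001000 = 136; 136 != 140 -> empty
(101,64): row=0b1100101, col=0b1000000, row AND col = 0b1000000 = 64; 64 == 64 -> filled
(11,13): col outside [0, 11] -> not filled
(125,87): row=0b1111101, col=0b1010111, row AND col = 0b1010101 = 85; 85 != 87 -> empty
(173,3): row=0b10101101, col=0b11, row AND col = 0b1 = 1; 1 != 3 -> empty
(53,43): row=0b110101, col=0b101011, row AND col = 0b100001 = 33; 33 != 43 -> empty
(209,-1): col outside [0, 209] -> not filled
(0,0): row=0b0, col=0b0, row AND col = 0b0 = 0; 0 == 0 -> filled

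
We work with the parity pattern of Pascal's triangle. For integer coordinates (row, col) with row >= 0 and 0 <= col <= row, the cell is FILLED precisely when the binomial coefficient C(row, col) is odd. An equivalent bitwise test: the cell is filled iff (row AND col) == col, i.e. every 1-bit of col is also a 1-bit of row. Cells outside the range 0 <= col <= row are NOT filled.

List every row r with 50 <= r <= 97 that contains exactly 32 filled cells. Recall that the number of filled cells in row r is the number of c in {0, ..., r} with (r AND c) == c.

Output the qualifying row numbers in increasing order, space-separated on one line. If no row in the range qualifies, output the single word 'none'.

Answer: 55 59 61 62 79 87 91 93 94

Derivation:
Row r has 2^popcount(r) filled cells, so we need popcount(r) = log2(32) = 5.
Scan r = 50..97 and keep those with exactly 5 one-bits:
r=50=110010 popcount=3 -> skip
r=51=110011 popcount=4 -> skip
r=52=110100 popcount=3 -> skip
r=53=110101 popcount=4 -> skip
r=54=110110 popcount=4 -> skip
r=55=110111 popcount=5 -> KEEP
r=56=111000 popcount=3 -> skip
r=57=111001 popcount=4 -> skip
r=58=111010 popcount=4 -> skip
r=59=111011 popcount=5 -> KEEP
r=60=111100 popcount=4 -> skip
r=61=111101 popcount=5 -> KEEP
r=62=111110 popcount=5 -> KEEP
r=63=111111 popcount=6 -> skip
r=64=1000000 popcount=1 -> skip
r=65=1000001 popcount=2 -> skip
r=66=1000010 popcount=2 -> skip
r=67=1000011 popcount=3 -> skip
r=68=1000100 popcount=2 -> skip
r=69=1000101 popcount=3 -> skip
r=70=1000110 popcount=3 -> skip
r=71=1000111 popcount=4 -> skip
r=72=1001000 popcount=2 -> skip
r=73=1001001 popcount=3 -> skip
r=74=1001010 popcount=3 -> skip
r=75=1001011 popcount=4 -> skip
r=76=1001100 popcount=3 -> skip
r=77=1001101 popcount=4 -> skip
r=78=1001110 popcount=4 -> skip
r=79=1001111 popcount=5 -> KEEP
r=80=1010000 popcount=2 -> skip
r=81=1010001 popcount=3 -> skip
r=82=1010010 popcount=3 -> skip
r=83=1010011 popcount=4 -> skip
r=84=1010100 popcount=3 -> skip
r=85=1010101 popcount=4 -> skip
r=86=1010110 popcount=4 -> skip
r=87=1010111 popcount=5 -> KEEP
r=88=1011000 popcount=3 -> skip
r=89=1011001 popcount=4 -> skip
r=90=1011010 popcount=4 -> skip
r=91=1011011 popcount=5 -> KEEP
r=92=1011100 popcount=4 -> skip
r=93=1011101 popcount=5 -> KEEP
r=94=1011110 popcount=5 -> KEEP
r=95=1011111 popcount=6 -> skip
r=96=1100000 popcount=2 -> skip
r=97=1100001 popcount=3 -> skip
Kept rows: 55 59 61 62 79 87 91 93 94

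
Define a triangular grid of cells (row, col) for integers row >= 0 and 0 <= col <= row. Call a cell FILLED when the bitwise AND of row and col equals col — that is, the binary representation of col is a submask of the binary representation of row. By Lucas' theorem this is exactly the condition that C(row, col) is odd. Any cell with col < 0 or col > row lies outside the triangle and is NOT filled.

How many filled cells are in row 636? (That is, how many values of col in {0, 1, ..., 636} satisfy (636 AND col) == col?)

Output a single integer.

Answer: 64

Derivation:
636 in binary = 1001111100
popcount(636) = number of 1-bits in 1001111100 = 6
A col c satisfies (636 AND c) == c iff every set bit of c is also set in 636; each of the 6 set bits of 636 can independently be on or off in c.
count = 2^6 = 64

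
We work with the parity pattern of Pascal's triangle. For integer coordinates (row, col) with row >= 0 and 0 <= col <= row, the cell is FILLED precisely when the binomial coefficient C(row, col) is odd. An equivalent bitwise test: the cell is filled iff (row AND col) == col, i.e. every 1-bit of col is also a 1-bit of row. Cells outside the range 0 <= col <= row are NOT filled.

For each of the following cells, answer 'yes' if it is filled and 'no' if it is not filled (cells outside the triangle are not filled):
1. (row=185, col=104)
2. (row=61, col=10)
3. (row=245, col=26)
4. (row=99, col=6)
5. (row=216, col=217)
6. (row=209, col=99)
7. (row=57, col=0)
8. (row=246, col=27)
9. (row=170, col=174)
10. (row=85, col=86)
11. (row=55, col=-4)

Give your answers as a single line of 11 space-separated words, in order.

(185,104): row=0b10111001, col=0b1101000, row AND col = 0b101000 = 40; 40 != 104 -> empty
(61,10): row=0b111101, col=0b1010, row AND col = 0b1000 = 8; 8 != 10 -> empty
(245,26): row=0b11110101, col=0b11010, row AND col = 0b10000 = 16; 16 != 26 -> empty
(99,6): row=0b1100011, col=0b110, row AND col = 0b10 = 2; 2 != 6 -> empty
(216,217): col outside [0, 216] -> not filled
(209,99): row=0b11010001, col=0b1100011, row AND col = 0b1000001 = 65; 65 != 99 -> empty
(57,0): row=0b111001, col=0b0, row AND col = 0b0 = 0; 0 == 0 -> filled
(246,27): row=0b11110110, col=0b11011, row AND col = 0b10010 = 18; 18 != 27 -> empty
(170,174): col outside [0, 170] -> not filled
(85,86): col outside [0, 85] -> not filled
(55,-4): col outside [0, 55] -> not filled

Answer: no no no no no no yes no no no no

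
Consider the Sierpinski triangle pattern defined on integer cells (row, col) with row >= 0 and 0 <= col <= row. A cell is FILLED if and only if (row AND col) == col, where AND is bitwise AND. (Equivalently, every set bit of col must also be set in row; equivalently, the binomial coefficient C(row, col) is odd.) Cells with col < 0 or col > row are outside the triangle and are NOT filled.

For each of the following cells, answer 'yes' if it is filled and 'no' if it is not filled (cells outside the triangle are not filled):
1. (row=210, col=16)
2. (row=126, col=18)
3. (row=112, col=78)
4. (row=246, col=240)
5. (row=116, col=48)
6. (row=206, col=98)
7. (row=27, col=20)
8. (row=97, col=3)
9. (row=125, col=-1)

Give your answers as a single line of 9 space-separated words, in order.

(210,16): row=0b11010010, col=0b10000, row AND col = 0b10000 = 16; 16 == 16 -> filled
(126,18): row=0b1111110, col=0b10010, row AND col = 0b10010 = 18; 18 == 18 -> filled
(112,78): row=0b1110000, col=0b1001110, row AND col = 0b1000000 = 64; 64 != 78 -> empty
(246,240): row=0b11110110, col=0b11110000, row AND col = 0b11110000 = 240; 240 == 240 -> filled
(116,48): row=0b1110100, col=0b110000, row AND col = 0b110000 = 48; 48 == 48 -> filled
(206,98): row=0b11001110, col=0b1100010, row AND col = 0b1000010 = 66; 66 != 98 -> empty
(27,20): row=0b11011, col=0b10100, row AND col = 0b10000 = 16; 16 != 20 -> empty
(97,3): row=0b1100001, col=0b11, row AND col = 0b1 = 1; 1 != 3 -> empty
(125,-1): col outside [0, 125] -> not filled

Answer: yes yes no yes yes no no no no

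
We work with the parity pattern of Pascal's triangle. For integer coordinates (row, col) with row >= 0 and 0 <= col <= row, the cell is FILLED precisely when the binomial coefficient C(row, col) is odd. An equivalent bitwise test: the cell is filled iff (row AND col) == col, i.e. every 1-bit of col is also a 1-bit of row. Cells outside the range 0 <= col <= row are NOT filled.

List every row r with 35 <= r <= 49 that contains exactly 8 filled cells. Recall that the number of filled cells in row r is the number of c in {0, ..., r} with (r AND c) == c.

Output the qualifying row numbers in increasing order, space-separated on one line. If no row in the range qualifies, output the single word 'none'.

Answer: 35 37 38 41 42 44 49

Derivation:
Row r has 2^popcount(r) filled cells, so we need popcount(r) = log2(8) = 3.
Scan r = 35..49 and keep those with exactly 3 one-bits:
r=35=100011 popcount=3 -> KEEP
r=36=100100 popcount=2 -> skip
r=37=100101 popcount=3 -> KEEP
r=38=100110 popcount=3 -> KEEP
r=39=100111 popcount=4 -> skip
r=40=101000 popcount=2 -> skip
r=41=101001 popcount=3 -> KEEP
r=42=101010 popcount=3 -> KEEP
r=43=101011 popcount=4 -> skip
r=44=101100 popcount=3 -> KEEP
r=45=101101 popcount=4 -> skip
r=46=101110 popcount=4 -> skip
r=47=101111 popcount=5 -> skip
r=48=110000 popcount=2 -> skip
r=49=110001 popcount=3 -> KEEP
Kept rows: 35 37 38 41 42 44 49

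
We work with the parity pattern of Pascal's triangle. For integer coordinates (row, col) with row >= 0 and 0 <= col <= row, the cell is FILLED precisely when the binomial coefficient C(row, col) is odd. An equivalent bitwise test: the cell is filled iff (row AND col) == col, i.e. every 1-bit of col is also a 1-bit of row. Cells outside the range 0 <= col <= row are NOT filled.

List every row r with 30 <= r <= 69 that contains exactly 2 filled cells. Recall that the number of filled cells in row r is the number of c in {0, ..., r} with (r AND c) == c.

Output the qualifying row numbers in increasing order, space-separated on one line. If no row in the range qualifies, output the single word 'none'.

Answer: 32 64

Derivation:
Row r has 2^popcount(r) filled cells, so we need popcount(r) = log2(2) = 1.
Scan r = 30..69 and keep those with exactly 1 one-bits:
r=30=11110 popcount=4 -> skip
r=31=11111 popcount=5 -> skip
r=32=100000 popcount=1 -> KEEP
r=33=100001 popcount=2 -> skip
r=34=100010 popcount=2 -> skip
r=35=100011 popcount=3 -> skip
r=36=100100 popcount=2 -> skip
r=37=100101 popcount=3 -> skip
r=38=100110 popcount=3 -> skip
r=39=100111 popcount=4 -> skip
r=40=101000 popcount=2 -> skip
r=41=101001 popcount=3 -> skip
r=42=101010 popcount=3 -> skip
r=43=101011 popcount=4 -> skip
r=44=101100 popcount=3 -> skip
r=45=101101 popcount=4 -> skip
r=46=101110 popcount=4 -> skip
r=47=101111 popcount=5 -> skip
r=48=110000 popcount=2 -> skip
r=49=110001 popcount=3 -> skip
r=50=110010 popcount=3 -> skip
r=51=110011 popcount=4 -> skip
r=52=110100 popcount=3 -> skip
r=53=110101 popcount=4 -> skip
r=54=110110 popcount=4 -> skip
r=55=110111 popcount=5 -> skip
r=56=111000 popcount=3 -> skip
r=57=111001 popcount=4 -> skip
r=58=111010 popcount=4 -> skip
r=59=111011 popcount=5 -> skip
r=60=111100 popcount=4 -> skip
r=61=111101 popcount=5 -> skip
r=62=111110 popcount=5 -> skip
r=63=111111 popcount=6 -> skip
r=64=1000000 popcount=1 -> KEEP
r=65=1000001 popcount=2 -> skip
r=66=1000010 popcount=2 -> skip
r=67=1000011 popcount=3 -> skip
r=68=1000100 popcount=2 -> skip
r=69=1000101 popcount=3 -> skip
Kept rows: 32 64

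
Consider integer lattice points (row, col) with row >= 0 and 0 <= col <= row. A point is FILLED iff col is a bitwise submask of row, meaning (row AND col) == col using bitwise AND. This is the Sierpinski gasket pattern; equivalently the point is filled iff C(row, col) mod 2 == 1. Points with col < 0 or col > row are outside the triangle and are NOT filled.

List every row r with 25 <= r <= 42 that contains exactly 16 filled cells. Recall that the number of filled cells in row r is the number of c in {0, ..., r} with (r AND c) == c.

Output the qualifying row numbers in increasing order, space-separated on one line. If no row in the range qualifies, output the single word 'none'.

Answer: 27 29 30 39

Derivation:
Row r has 2^popcount(r) filled cells, so we need popcount(r) = log2(16) = 4.
Scan r = 25..42 and keep those with exactly 4 one-bits:
r=25=11001 popcount=3 -> skip
r=26=11010 popcount=3 -> skip
r=27=11011 popcount=4 -> KEEP
r=28=11100 popcount=3 -> skip
r=29=11101 popcount=4 -> KEEP
r=30=11110 popcount=4 -> KEEP
r=31=11111 popcount=5 -> skip
r=32=100000 popcount=1 -> skip
r=33=100001 popcount=2 -> skip
r=34=100010 popcount=2 -> skip
r=35=100011 popcount=3 -> skip
r=36=100100 popcount=2 -> skip
r=37=100101 popcount=3 -> skip
r=38=100110 popcount=3 -> skip
r=39=100111 popcount=4 -> KEEP
r=40=101000 popcount=2 -> skip
r=41=101001 popcount=3 -> skip
r=42=101010 popcount=3 -> skip
Kept rows: 27 29 30 39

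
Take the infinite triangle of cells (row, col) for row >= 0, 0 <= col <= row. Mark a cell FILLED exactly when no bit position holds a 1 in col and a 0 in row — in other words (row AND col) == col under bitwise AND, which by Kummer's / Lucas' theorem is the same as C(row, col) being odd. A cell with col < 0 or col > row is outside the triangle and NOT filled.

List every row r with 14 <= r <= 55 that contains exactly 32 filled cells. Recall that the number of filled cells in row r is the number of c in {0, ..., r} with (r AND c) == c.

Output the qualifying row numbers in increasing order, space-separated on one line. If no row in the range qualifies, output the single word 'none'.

Row r has 2^popcount(r) filled cells, so we need popcount(r) = log2(32) = 5.
Scan r = 14..55 and keep those with exactly 5 one-bits:
r=14=1110 popcount=3 -> skip
r=15=1111 popcount=4 -> skip
r=16=10000 popcount=1 -> skip
r=17=10001 popcount=2 -> skip
r=18=10010 popcount=2 -> skip
r=19=10011 popcount=3 -> skip
r=20=10100 popcount=2 -> skip
r=21=10101 popcount=3 -> skip
r=22=10110 popcount=3 -> skip
r=23=10111 popcount=4 -> skip
r=24=11000 popcount=2 -> skip
r=25=11001 popcount=3 -> skip
r=26=11010 popcount=3 -> skip
r=27=11011 popcount=4 -> skip
r=28=11100 popcount=3 -> skip
r=29=11101 popcount=4 -> skip
r=30=11110 popcount=4 -> skip
r=31=11111 popcount=5 -> KEEP
r=32=100000 popcount=1 -> skip
r=33=100001 popcount=2 -> skip
r=34=100010 popcount=2 -> skip
r=35=100011 popcount=3 -> skip
r=36=100100 popcount=2 -> skip
r=37=100101 popcount=3 -> skip
r=38=100110 popcount=3 -> skip
r=39=100111 popcount=4 -> skip
r=40=101000 popcount=2 -> skip
r=41=101001 popcount=3 -> skip
r=42=101010 popcount=3 -> skip
r=43=101011 popcount=4 -> skip
r=44=101100 popcount=3 -> skip
r=45=101101 popcount=4 -> skip
r=46=101110 popcount=4 -> skip
r=47=101111 popcount=5 -> KEEP
r=48=110000 popcount=2 -> skip
r=49=110001 popcount=3 -> skip
r=50=110010 popcount=3 -> skip
r=51=110011 popcount=4 -> skip
r=52=110100 popcount=3 -> skip
r=53=110101 popcount=4 -> skip
r=54=110110 popcount=4 -> skip
r=55=110111 popcount=5 -> KEEP
Kept rows: 31 47 55

Answer: 31 47 55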